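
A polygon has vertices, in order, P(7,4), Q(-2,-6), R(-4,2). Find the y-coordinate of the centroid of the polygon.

Apply the surveyor's formula. First the cross-terms c_i = x_i·y_{i+1} − x_{i+1}·y_i:
  -34, -28, -30  ⇒  2A = -92, A = -46.
Then Σ (y_i + y_{i+1})·c_i = 0, so ȳ = 0 / (6·(-46)) = 0.

0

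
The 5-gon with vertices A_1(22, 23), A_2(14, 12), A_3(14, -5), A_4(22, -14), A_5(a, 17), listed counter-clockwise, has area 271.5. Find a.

25

The doubled signed area Σ (x_i y_{i+1} − x_{i+1} y_i) is linear in a.
With a=0 it equals -382; the coefficient of a is 37 (from the two edges through A_5).
So 37·a + -382 = 2·271.5 = 543 ⇒ a = 25.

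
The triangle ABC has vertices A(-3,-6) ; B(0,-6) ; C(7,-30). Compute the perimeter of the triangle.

|AB| = √((3)² + (0)²) = √9 = 3
|BC| = √((7)² + (-24)²) = √625 = 25
|CA| = √((-10)² + (24)²) = √676 = 26
Perimeter = 3 + 25 + 26 = 54.

54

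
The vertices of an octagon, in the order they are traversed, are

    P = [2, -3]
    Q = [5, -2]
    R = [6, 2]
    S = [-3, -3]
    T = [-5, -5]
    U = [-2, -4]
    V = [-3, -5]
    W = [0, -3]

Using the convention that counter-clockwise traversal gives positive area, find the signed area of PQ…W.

22

Apply the surveyor's formula: 2A = Σ (x_i·y_{i+1} − x_{i+1}·y_i), indices taken mod 8.
P→Q: (2)(-2) − (5)(-3) = 11
Q→R: (5)(2) − (6)(-2) = 22
R→S: (6)(-3) − (-3)(2) = -12
S→T: (-3)(-5) − (-5)(-3) = 0
T→U: (-5)(-4) − (-2)(-5) = 10
U→V: (-2)(-5) − (-3)(-4) = -2
V→W: (-3)(-3) − (0)(-5) = 9
W→P: (0)(-3) − (2)(-3) = 6
Σ = 44
Signed area = Σ/2 = 22 (positive ⇒ counter-clockwise traversal).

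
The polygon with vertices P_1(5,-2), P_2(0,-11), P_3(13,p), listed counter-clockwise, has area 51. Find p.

-8

Write out the shoelace sum; only the two edges meeting at P_3 involve p:
2·Area = [(0·p − 13·(-11)) + (13·(-2) − 5·p)] + -55
       = -5·p + 62 = 102
⇒ p = -8.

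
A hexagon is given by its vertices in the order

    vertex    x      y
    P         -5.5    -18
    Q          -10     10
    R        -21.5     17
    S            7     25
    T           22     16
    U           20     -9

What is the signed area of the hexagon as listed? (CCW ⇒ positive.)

Apply Gauss's area formula: 2A = Σ (x_i·y_{i+1} − x_{i+1}·y_i), indices taken mod 6.
P→Q: (-5.5)(10) − (-10)(-18) = -235
Q→R: (-10)(17) − (-21.5)(10) = 45
R→S: (-21.5)(25) − (7)(17) = -656.5
S→T: (7)(16) − (22)(25) = -438
T→U: (22)(-9) − (20)(16) = -518
U→P: (20)(-18) − (-5.5)(-9) = -409.5
Σ = -2212
Signed area = Σ/2 = -1106 (negative ⇒ clockwise traversal).

-1106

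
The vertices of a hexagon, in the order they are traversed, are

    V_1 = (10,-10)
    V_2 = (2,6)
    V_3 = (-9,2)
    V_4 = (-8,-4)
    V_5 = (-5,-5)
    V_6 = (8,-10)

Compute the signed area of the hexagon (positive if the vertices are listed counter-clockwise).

V_1→V_2: (10)(6) − (2)(-10) = 80
V_2→V_3: (2)(2) − (-9)(6) = 58
V_3→V_4: (-9)(-4) − (-8)(2) = 52
V_4→V_5: (-8)(-5) − (-5)(-4) = 20
V_5→V_6: (-5)(-10) − (8)(-5) = 90
V_6→V_1: (8)(-10) − (10)(-10) = 20
Σ = 320
Signed area = Σ/2 = 160 (positive ⇒ counter-clockwise traversal).

160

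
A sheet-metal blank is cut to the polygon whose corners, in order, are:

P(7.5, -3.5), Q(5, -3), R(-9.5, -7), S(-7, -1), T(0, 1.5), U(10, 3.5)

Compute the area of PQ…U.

97.375

Apply the surveyor's formula: 2A = Σ (x_i·y_{i+1} − x_{i+1}·y_i), indices taken mod 6.
P→Q: (7.5)(-3) − (5)(-3.5) = -5
Q→R: (5)(-7) − (-9.5)(-3) = -63.5
R→S: (-9.5)(-1) − (-7)(-7) = -39.5
S→T: (-7)(1.5) − (0)(-1) = -10.5
T→U: (0)(3.5) − (10)(1.5) = -15
U→P: (10)(-3.5) − (7.5)(3.5) = -61.25
Σ = -194.75
Area = |Σ|/2 = 97.375.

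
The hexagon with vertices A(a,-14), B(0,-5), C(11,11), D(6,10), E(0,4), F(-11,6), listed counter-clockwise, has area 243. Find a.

-15

The doubled signed area Σ (x_i y_{i+1} − x_{i+1} y_i) is linear in a.
With a=0 it equals 321; the coefficient of a is -11 (from the two edges through A).
So -11·a + 321 = 2·243 = 486 ⇒ a = -15.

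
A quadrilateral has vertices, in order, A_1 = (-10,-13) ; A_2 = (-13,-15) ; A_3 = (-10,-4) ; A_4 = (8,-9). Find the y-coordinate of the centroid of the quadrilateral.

-188/21

Apply the shoelace formula. First the cross-terms c_i = x_i·y_{i+1} − x_{i+1}·y_i:
  -19, -98, 122, -194  ⇒  2A = -189, A = -94.5.
Then Σ (y_i + y_{i+1})·c_i = 5076, so ȳ = 5076 / (6·(-94.5)) = -188/21.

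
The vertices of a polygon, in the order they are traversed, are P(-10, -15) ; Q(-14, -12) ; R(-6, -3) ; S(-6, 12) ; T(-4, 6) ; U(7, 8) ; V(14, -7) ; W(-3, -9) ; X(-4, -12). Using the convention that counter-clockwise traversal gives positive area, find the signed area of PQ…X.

Apply the surveyor's formula: 2A = Σ (x_i·y_{i+1} − x_{i+1}·y_i), indices taken mod 9.
P→Q: (-10)(-12) − (-14)(-15) = -90
Q→R: (-14)(-3) − (-6)(-12) = -30
R→S: (-6)(12) − (-6)(-3) = -90
S→T: (-6)(6) − (-4)(12) = 12
T→U: (-4)(8) − (7)(6) = -74
U→V: (7)(-7) − (14)(8) = -161
V→W: (14)(-9) − (-3)(-7) = -147
W→X: (-3)(-12) − (-4)(-9) = 0
X→P: (-4)(-15) − (-10)(-12) = -60
Σ = -640
Signed area = Σ/2 = -320 (negative ⇒ clockwise traversal).

-320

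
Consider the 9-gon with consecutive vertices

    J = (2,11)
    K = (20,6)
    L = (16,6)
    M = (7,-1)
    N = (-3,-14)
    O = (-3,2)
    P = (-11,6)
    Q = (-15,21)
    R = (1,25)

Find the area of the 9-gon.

481.5

Apply the shoelace formula: 2A = Σ (x_i·y_{i+1} − x_{i+1}·y_i), indices taken mod 9.
J→K: (2)(6) − (20)(11) = -208
K→L: (20)(6) − (16)(6) = 24
L→M: (16)(-1) − (7)(6) = -58
M→N: (7)(-14) − (-3)(-1) = -101
N→O: (-3)(2) − (-3)(-14) = -48
O→P: (-3)(6) − (-11)(2) = 4
P→Q: (-11)(21) − (-15)(6) = -141
Q→R: (-15)(25) − (1)(21) = -396
R→J: (1)(11) − (2)(25) = -39
Σ = -963
Area = |Σ|/2 = 481.5.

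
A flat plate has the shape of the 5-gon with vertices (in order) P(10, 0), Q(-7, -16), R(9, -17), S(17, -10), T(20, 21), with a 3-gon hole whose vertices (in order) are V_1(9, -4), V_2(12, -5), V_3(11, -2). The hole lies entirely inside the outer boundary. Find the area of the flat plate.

320.5

Outer boundary:
Apply the surveyor's formula: 2A = Σ (x_i·y_{i+1} − x_{i+1}·y_i), indices taken mod 5.
Σ = (-160) + (263) + (199) + (557) + (-210) = 649
Area = |Σ|/2 = 324.5.
Hole:
V_1→V_2: (9)(-5) − (12)(-4) = 3
V_2→V_3: (12)(-2) − (11)(-5) = 31
V_3→V_1: (11)(-4) − (9)(-2) = -26
Σ = 8
Area = |Σ|/2 = 4.
Net area = 324.5 − 4 = 320.5.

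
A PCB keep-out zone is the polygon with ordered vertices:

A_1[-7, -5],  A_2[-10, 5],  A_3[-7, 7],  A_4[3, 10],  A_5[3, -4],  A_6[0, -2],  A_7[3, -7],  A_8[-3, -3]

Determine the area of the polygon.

144.5

Apply the shoelace (surveyor's) formula: 2A = Σ (x_i·y_{i+1} − x_{i+1}·y_i), indices taken mod 8.
Σ = (-85) + (-35) + (-91) + (-42) + (-6) + (6) + (-30) + (-6) = -289
Area = |Σ|/2 = 144.5.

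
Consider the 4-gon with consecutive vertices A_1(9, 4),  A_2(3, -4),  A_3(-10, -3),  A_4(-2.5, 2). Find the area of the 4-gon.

Apply the surveyor's formula: 2A = Σ (x_i·y_{i+1} − x_{i+1}·y_i), indices taken mod 4.
Σ = (-48) + (-49) + (-27.5) + (-28) = -152.5
Area = |Σ|/2 = 76.25.

76.25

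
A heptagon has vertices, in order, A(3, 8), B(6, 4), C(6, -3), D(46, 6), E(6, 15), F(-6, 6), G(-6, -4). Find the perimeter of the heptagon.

|AB| = √((3)² + (-4)²) = √25 = 5
|BC| = √((0)² + (-7)²) = √49 = 7
|CD| = √((40)² + (9)²) = √1681 = 41
|DE| = √((-40)² + (9)²) = √1681 = 41
|EF| = √((-12)² + (-9)²) = √225 = 15
|FG| = √((0)² + (-10)²) = √100 = 10
|GA| = √((9)² + (12)²) = √225 = 15
Perimeter = 5 + 7 + 41 + 41 + 15 + 10 + 15 = 134.

134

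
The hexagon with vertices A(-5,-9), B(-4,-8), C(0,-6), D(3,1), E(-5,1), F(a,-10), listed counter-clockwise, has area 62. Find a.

The doubled signed area Σ (x_i y_{i+1} − x_{i+1} y_i) is linear in a.
With a=0 it equals 54; the coefficient of a is -10 (from the two edges through F).
So -10·a + 54 = 2·62 = 124 ⇒ a = -7.

-7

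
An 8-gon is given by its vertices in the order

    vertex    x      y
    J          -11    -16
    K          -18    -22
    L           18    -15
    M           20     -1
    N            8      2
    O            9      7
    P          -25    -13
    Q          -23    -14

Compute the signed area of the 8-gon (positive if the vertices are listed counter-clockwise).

Cross-terms: -46, 666, 282, 48, 38, 58, 51, 214  ⇒  Σ = 1311
Signed area = Σ/2 = 655.5 (positive ⇒ counter-clockwise traversal).

655.5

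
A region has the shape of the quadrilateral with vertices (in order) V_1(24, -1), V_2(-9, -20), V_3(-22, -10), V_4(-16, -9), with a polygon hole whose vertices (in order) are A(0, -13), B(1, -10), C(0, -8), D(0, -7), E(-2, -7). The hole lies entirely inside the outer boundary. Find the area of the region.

276

Outer boundary:
Σ = (-489) + (-350) + (38) + (232) = -569
Area = |Σ|/2 = 284.5.
Hole:
Apply the shoelace (surveyor's) formula: 2A = Σ (x_i·y_{i+1} − x_{i+1}·y_i), indices taken mod 5.
A→B: (0)(-10) − (1)(-13) = 13
B→C: (1)(-8) − (0)(-10) = -8
C→D: (0)(-7) − (0)(-8) = 0
D→E: (0)(-7) − (-2)(-7) = -14
E→A: (-2)(-13) − (0)(-7) = 26
Σ = 17
Area = |Σ|/2 = 8.5.
Net area = 284.5 − 8.5 = 276.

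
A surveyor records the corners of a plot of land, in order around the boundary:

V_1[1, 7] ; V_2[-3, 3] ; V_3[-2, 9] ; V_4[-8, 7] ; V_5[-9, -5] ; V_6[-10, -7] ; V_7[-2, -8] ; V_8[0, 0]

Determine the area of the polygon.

Apply Gauss's area formula: 2A = Σ (x_i·y_{i+1} − x_{i+1}·y_i), indices taken mod 8.
Σ = (24) + (-21) + (58) + (103) + (13) + (66) + (0) + (0) = 243
Area = |Σ|/2 = 121.5.

121.5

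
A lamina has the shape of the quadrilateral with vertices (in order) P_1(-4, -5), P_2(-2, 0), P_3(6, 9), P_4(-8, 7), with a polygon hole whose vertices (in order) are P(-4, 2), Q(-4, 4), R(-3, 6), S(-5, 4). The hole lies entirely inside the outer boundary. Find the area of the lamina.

Outer boundary:
Σ = (-10) + (-18) + (114) + (68) = 154
Area = |Σ|/2 = 77.
Hole:
Apply the shoelace (surveyor's) formula: 2A = Σ (x_i·y_{i+1} − x_{i+1}·y_i), indices taken mod 4.
Σ = (-8) + (-12) + (18) + (6) = 4
Area = |Σ|/2 = 2.
Net area = 77 − 2 = 75.

75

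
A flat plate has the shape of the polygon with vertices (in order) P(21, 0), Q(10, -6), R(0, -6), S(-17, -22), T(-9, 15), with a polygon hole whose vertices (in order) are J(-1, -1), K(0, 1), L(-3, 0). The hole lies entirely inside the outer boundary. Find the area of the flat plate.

525.5

Outer boundary:
Σ = (-126) + (-60) + (-102) + (-453) + (-315) = -1056
Area = |Σ|/2 = 528.
Hole:
Apply the surveyor's formula: 2A = Σ (x_i·y_{i+1} − x_{i+1}·y_i), indices taken mod 3.
Cross-terms: -1, 3, 3  ⇒  Σ = 5
Area = |Σ|/2 = 2.5.
Net area = 528 − 2.5 = 525.5.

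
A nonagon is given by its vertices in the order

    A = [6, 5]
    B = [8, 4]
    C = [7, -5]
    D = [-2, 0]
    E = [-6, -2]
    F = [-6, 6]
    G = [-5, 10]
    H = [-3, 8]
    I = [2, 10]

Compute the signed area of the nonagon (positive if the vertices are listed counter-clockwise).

Apply Gauss's area formula: 2A = Σ (x_i·y_{i+1} − x_{i+1}·y_i), indices taken mod 9.
A→B: (6)(4) − (8)(5) = -16
B→C: (8)(-5) − (7)(4) = -68
C→D: (7)(0) − (-2)(-5) = -10
D→E: (-2)(-2) − (-6)(0) = 4
E→F: (-6)(6) − (-6)(-2) = -48
F→G: (-6)(10) − (-5)(6) = -30
G→H: (-5)(8) − (-3)(10) = -10
H→I: (-3)(10) − (2)(8) = -46
I→A: (2)(5) − (6)(10) = -50
Σ = -274
Signed area = Σ/2 = -137 (negative ⇒ clockwise traversal).

-137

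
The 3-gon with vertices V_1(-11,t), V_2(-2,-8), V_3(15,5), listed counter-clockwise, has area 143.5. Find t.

2

The doubled signed area Σ (x_i y_{i+1} − x_{i+1} y_i) is linear in t.
With t=0 it equals 253; the coefficient of t is 17 (from the two edges through V_1).
So 17·t + 253 = 2·143.5 = 287 ⇒ t = 2.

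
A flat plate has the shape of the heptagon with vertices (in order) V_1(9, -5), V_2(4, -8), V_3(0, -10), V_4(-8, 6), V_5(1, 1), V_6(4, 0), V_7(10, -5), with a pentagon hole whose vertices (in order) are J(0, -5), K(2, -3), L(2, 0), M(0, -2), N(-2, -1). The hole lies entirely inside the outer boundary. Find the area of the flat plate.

98.5

Outer boundary:
Apply the surveyor's formula: 2A = Σ (x_i·y_{i+1} − x_{i+1}·y_i), indices taken mod 7.
Σ = (-52) + (-40) + (-80) + (-14) + (-4) + (-20) + (-5) = -215
Area = |Σ|/2 = 107.5.
Hole:
Apply the surveyor's formula: 2A = Σ (x_i·y_{i+1} − x_{i+1}·y_i), indices taken mod 5.
Σ = (10) + (6) + (-4) + (-4) + (10) = 18
Area = |Σ|/2 = 9.
Net area = 107.5 − 9 = 98.5.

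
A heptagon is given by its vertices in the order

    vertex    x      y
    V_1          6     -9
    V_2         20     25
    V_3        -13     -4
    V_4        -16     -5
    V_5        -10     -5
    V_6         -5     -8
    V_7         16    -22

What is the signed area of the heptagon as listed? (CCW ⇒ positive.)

V_1→V_2: (6)(25) − (20)(-9) = 330
V_2→V_3: (20)(-4) − (-13)(25) = 245
V_3→V_4: (-13)(-5) − (-16)(-4) = 1
V_4→V_5: (-16)(-5) − (-10)(-5) = 30
V_5→V_6: (-10)(-8) − (-5)(-5) = 55
V_6→V_7: (-5)(-22) − (16)(-8) = 238
V_7→V_1: (16)(-9) − (6)(-22) = -12
Σ = 887
Signed area = Σ/2 = 443.5 (positive ⇒ counter-clockwise traversal).

443.5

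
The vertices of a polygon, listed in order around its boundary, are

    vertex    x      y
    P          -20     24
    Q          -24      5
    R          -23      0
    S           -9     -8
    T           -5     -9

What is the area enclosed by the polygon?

Apply Gauss's area formula: 2A = Σ (x_i·y_{i+1} − x_{i+1}·y_i), indices taken mod 5.
Σ = (476) + (115) + (184) + (41) + (-300) = 516
Area = |Σ|/2 = 258.

258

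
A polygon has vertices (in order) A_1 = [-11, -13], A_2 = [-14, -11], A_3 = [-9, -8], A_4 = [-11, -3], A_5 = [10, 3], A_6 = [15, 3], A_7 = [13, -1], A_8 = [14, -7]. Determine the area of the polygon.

Cross-terms: -61, 13, -61, -3, -15, -54, -77, -259  ⇒  Σ = -517
Area = |Σ|/2 = 258.5.

258.5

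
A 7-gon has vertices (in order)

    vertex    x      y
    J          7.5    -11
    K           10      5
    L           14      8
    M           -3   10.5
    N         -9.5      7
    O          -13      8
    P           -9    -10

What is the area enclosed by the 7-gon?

Cross-terms: 147.5, 10, 171, 78.75, 15, 202, 174  ⇒  Σ = 798.25
Area = |Σ|/2 = 399.125.

399.125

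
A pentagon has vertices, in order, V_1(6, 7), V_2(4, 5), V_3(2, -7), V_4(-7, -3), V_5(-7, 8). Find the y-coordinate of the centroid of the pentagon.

238/159

Apply Gauss's area formula. First the cross-terms c_i = x_i·y_{i+1} − x_{i+1}·y_i:
  2, -38, -55, -77, -97  ⇒  2A = -265, A = -132.5.
Then Σ (y_i + y_{i+1})·c_i = -1190, so ȳ = -1190 / (6·(-132.5)) = 238/159.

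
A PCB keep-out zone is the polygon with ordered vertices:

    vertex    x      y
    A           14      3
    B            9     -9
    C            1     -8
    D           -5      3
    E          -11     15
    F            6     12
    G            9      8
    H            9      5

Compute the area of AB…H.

Σ = (-153) + (-63) + (-37) + (-42) + (-222) + (-60) + (-27) + (-43) = -647
Area = |Σ|/2 = 323.5.

323.5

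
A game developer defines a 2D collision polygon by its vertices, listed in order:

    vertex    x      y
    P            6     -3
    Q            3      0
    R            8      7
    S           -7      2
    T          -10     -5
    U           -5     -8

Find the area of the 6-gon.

134

Cross-terms: 9, 21, 65, 55, 55, 63  ⇒  Σ = 268
Area = |Σ|/2 = 134.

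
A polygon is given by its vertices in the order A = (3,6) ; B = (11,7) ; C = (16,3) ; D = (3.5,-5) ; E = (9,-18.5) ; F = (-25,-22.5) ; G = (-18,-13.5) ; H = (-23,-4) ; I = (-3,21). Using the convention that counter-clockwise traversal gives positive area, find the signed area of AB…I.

Apply Gauss's area formula: 2A = Σ (x_i·y_{i+1} − x_{i+1}·y_i), indices taken mod 9.
Σ = (-45) + (-79) + (-90.5) + (-19.75) + (-665) + (-67.5) + (-238.5) + (-495) + (-81) = -1781.25
Signed area = Σ/2 = -890.625 (negative ⇒ clockwise traversal).

-890.625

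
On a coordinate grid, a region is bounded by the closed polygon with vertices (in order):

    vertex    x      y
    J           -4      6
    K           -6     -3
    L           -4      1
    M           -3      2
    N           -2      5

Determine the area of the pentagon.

Σ = (48) + (-18) + (-5) + (-11) + (8) = 22
Area = |Σ|/2 = 11.

11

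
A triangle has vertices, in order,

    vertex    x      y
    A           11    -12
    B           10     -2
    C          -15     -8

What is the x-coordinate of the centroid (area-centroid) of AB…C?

2

Apply Gauss's area formula. First the cross-terms c_i = x_i·y_{i+1} − x_{i+1}·y_i:
  98, -110, 268  ⇒  2A = 256, A = 128.
Then Σ (x_i + x_{i+1})·c_i = 1536, so x̄ = 1536 / (6·128) = 2.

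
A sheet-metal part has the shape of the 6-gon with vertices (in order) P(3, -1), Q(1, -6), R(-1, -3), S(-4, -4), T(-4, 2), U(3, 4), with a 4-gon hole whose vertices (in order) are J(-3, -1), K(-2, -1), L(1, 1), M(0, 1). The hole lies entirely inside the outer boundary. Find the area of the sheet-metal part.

Outer boundary:
Σ = (-17) + (-9) + (-8) + (-24) + (-22) + (-15) = -95
Area = |Σ|/2 = 47.5.
Hole:
Apply the shoelace formula: 2A = Σ (x_i·y_{i+1} − x_{i+1}·y_i), indices taken mod 4.
J→K: (-3)(-1) − (-2)(-1) = 1
K→L: (-2)(1) − (1)(-1) = -1
L→M: (1)(1) − (0)(1) = 1
M→J: (0)(-1) − (-3)(1) = 3
Σ = 4
Area = |Σ|/2 = 2.
Net area = 47.5 − 2 = 45.5.

45.5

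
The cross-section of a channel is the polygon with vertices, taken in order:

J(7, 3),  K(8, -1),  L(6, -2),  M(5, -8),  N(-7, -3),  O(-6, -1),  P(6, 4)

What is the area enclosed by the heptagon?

Σ = (-31) + (-10) + (-38) + (-71) + (-11) + (-18) + (-10) = -189
Area = |Σ|/2 = 94.5.

94.5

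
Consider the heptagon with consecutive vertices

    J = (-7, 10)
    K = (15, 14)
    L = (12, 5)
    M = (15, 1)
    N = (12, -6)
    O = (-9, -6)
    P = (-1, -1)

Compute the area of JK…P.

323

Apply the surveyor's formula: 2A = Σ (x_i·y_{i+1} − x_{i+1}·y_i), indices taken mod 7.
Cross-terms: -248, -93, -63, -102, -126, 3, -17  ⇒  Σ = -646
Area = |Σ|/2 = 323.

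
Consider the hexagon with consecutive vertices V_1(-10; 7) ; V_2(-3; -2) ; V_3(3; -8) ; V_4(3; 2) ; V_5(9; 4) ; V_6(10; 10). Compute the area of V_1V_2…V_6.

Apply Gauss's area formula: 2A = Σ (x_i·y_{i+1} − x_{i+1}·y_i), indices taken mod 6.
Σ = (41) + (30) + (30) + (-6) + (50) + (170) = 315
Area = |Σ|/2 = 157.5.

157.5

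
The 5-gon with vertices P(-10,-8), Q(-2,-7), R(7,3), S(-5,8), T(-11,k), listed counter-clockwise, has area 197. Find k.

10

Write out the shoelace sum; only the two edges meeting at T involve k:
2·Area = [((-5)·k − (-11)·8) + ((-11)·(-8) − (-10)·k)] + 168
       = 5·k + 344 = 394
⇒ k = 10.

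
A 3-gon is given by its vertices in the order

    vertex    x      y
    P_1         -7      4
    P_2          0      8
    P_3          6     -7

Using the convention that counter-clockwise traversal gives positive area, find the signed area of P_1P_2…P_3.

-64.5

Apply Gauss's area formula: 2A = Σ (x_i·y_{i+1} − x_{i+1}·y_i), indices taken mod 3.
Cross-terms: -56, -48, -25  ⇒  Σ = -129
Signed area = Σ/2 = -64.5 (negative ⇒ clockwise traversal).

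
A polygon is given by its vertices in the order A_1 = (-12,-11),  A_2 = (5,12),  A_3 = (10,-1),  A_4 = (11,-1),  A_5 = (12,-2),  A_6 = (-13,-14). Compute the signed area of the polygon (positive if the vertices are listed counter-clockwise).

-221

Σ = (-89) + (-125) + (1) + (-10) + (-194) + (-25) = -442
Signed area = Σ/2 = -221 (negative ⇒ clockwise traversal).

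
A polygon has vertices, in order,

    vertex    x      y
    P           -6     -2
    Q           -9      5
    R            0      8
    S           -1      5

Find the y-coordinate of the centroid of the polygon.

Apply the surveyor's formula. First the cross-terms c_i = x_i·y_{i+1} − x_{i+1}·y_i:
  -48, -72, 8, 32  ⇒  2A = -80, A = -40.
Then Σ (y_i + y_{i+1})·c_i = -880, so ȳ = -880 / (6·(-40)) = 11/3.

11/3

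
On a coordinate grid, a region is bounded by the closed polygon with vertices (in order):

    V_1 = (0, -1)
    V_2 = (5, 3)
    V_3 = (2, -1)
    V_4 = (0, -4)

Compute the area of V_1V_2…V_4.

Apply the shoelace (surveyor's) formula: 2A = Σ (x_i·y_{i+1} − x_{i+1}·y_i), indices taken mod 4.
Cross-terms: 5, -11, -8, 0  ⇒  Σ = -14
Area = |Σ|/2 = 7.

7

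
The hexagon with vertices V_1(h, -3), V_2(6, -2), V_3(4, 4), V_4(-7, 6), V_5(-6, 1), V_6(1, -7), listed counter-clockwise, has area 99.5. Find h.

Write out the shoelace sum; only the two edges meeting at V_1 involve h:
2·Area = [(1·(-3) − h·(-7)) + (h·(-2) − 6·(-3))] + 154
       = 5·h + 169 = 199
⇒ h = 6.

6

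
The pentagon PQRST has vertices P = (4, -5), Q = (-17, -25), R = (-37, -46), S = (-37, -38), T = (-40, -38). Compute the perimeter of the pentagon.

|PQ| = √((-21)² + (-20)²) = √841 = 29
|QR| = √((-20)² + (-21)²) = √841 = 29
|RS| = √((0)² + (8)²) = √64 = 8
|ST| = √((-3)² + (0)²) = √9 = 3
|TP| = √((44)² + (33)²) = √3025 = 55
Perimeter = 29 + 29 + 8 + 3 + 55 = 124.

124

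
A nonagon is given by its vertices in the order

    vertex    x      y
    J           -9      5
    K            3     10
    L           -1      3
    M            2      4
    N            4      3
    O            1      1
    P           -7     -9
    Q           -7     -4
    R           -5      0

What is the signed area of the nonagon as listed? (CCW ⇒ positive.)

-93.5

Apply the surveyor's formula: 2A = Σ (x_i·y_{i+1} − x_{i+1}·y_i), indices taken mod 9.
Cross-terms: -105, 19, -10, -10, 1, -2, -35, -20, -25  ⇒  Σ = -187
Signed area = Σ/2 = -93.5 (negative ⇒ clockwise traversal).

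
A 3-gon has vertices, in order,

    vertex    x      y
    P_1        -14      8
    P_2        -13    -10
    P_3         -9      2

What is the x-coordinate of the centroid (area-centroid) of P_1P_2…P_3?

-12

Apply the shoelace formula. First the cross-terms c_i = x_i·y_{i+1} − x_{i+1}·y_i:
  244, -116, -44  ⇒  2A = 84, A = 42.
Then Σ (x_i + x_{i+1})·c_i = -3024, so x̄ = -3024 / (6·42) = -12.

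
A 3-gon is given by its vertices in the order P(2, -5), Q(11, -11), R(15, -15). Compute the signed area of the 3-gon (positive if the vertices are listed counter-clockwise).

-6

Apply the shoelace (surveyor's) formula: 2A = Σ (x_i·y_{i+1} − x_{i+1}·y_i), indices taken mod 3.
P→Q: (2)(-11) − (11)(-5) = 33
Q→R: (11)(-15) − (15)(-11) = 0
R→P: (15)(-5) − (2)(-15) = -45
Σ = -12
Signed area = Σ/2 = -6 (negative ⇒ clockwise traversal).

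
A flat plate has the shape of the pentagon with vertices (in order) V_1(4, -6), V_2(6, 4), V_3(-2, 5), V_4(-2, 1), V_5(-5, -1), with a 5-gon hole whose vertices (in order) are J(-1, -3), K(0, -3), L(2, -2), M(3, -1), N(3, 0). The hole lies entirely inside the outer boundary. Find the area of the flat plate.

66

Outer boundary:
Apply the shoelace formula: 2A = Σ (x_i·y_{i+1} − x_{i+1}·y_i), indices taken mod 5.
V_1→V_2: (4)(4) − (6)(-6) = 52
V_2→V_3: (6)(5) − (-2)(4) = 38
V_3→V_4: (-2)(1) − (-2)(5) = 8
V_4→V_5: (-2)(-1) − (-5)(1) = 7
V_5→V_1: (-5)(-6) − (4)(-1) = 34
Σ = 139
Area = |Σ|/2 = 69.5.
Hole:
Apply the surveyor's formula: 2A = Σ (x_i·y_{i+1} − x_{i+1}·y_i), indices taken mod 5.
Cross-terms: 3, 6, 4, 3, -9  ⇒  Σ = 7
Area = |Σ|/2 = 3.5.
Net area = 69.5 − 3.5 = 66.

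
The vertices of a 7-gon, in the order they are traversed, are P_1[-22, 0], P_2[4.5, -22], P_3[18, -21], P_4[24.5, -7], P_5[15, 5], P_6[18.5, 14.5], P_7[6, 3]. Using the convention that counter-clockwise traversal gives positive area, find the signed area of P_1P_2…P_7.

780.5

Apply Gauss's area formula: 2A = Σ (x_i·y_{i+1} − x_{i+1}·y_i), indices taken mod 7.
Σ = (484) + (301.5) + (388.5) + (227.5) + (125) + (-31.5) + (66) = 1561
Signed area = Σ/2 = 780.5 (positive ⇒ counter-clockwise traversal).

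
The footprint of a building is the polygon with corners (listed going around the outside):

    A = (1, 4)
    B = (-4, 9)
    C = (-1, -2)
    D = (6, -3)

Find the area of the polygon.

Σ = (25) + (17) + (15) + (27) = 84
Area = |Σ|/2 = 42.

42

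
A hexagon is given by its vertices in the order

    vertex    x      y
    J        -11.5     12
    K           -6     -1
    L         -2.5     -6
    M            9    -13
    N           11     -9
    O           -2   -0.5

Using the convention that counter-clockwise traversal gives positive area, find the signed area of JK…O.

106.125

Apply the shoelace formula: 2A = Σ (x_i·y_{i+1} − x_{i+1}·y_i), indices taken mod 6.
Cross-terms: 83.5, 33.5, 86.5, 62, -23.5, -29.75  ⇒  Σ = 212.25
Signed area = Σ/2 = 106.125 (positive ⇒ counter-clockwise traversal).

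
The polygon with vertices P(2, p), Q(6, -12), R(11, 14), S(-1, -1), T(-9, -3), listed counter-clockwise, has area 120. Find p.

-3

The doubled signed area Σ (x_i y_{i+1} − x_{i+1} y_i) is linear in p.
With p=0 it equals 195; the coefficient of p is -15 (from the two edges through P).
So -15·p + 195 = 2·120 = 240 ⇒ p = -3.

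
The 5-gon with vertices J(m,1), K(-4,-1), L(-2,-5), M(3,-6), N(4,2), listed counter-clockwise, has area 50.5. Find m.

-6

Write out the shoelace sum; only the two edges meeting at J involve m:
2·Area = [(4·1 − m·2) + (m·(-1) − (-4)·1)] + 75
       = -3·m + 83 = 101
⇒ m = -6.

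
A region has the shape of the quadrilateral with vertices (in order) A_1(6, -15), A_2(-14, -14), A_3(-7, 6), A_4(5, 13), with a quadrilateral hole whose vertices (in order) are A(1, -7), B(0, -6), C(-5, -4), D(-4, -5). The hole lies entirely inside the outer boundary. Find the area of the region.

Outer boundary:
A_1→A_2: (6)(-14) − (-14)(-15) = -294
A_2→A_3: (-14)(6) − (-7)(-14) = -182
A_3→A_4: (-7)(13) − (5)(6) = -121
A_4→A_1: (5)(-15) − (6)(13) = -153
Σ = -750
Area = |Σ|/2 = 375.
Hole:
Apply the surveyor's formula: 2A = Σ (x_i·y_{i+1} − x_{i+1}·y_i), indices taken mod 4.
Σ = (-6) + (-30) + (9) + (33) = 6
Area = |Σ|/2 = 3.
Net area = 375 − 3 = 372.

372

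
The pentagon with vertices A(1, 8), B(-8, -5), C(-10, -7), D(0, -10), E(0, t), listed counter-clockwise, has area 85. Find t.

Write out the shoelace sum; only the two edges meeting at E involve t:
2·Area = [(0·t − 0·(-10)) + (0·8 − 1·t)] + 165
       = -1·t + 165 = 170
⇒ t = -5.

-5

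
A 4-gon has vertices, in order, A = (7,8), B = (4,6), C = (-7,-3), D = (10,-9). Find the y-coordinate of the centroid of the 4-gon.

-343/276

Apply the shoelace formula. First the cross-terms c_i = x_i·y_{i+1} − x_{i+1}·y_i:
  10, 30, 93, 143  ⇒  2A = 276, A = 138.
Then Σ (y_i + y_{i+1})·c_i = -1029, so ȳ = -1029 / (6·138) = -343/276.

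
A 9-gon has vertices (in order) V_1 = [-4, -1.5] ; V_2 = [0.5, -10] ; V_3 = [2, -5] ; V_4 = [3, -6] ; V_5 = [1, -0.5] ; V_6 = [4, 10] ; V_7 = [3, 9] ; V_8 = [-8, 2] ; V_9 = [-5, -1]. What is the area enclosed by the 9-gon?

Apply the surveyor's formula: 2A = Σ (x_i·y_{i+1} − x_{i+1}·y_i), indices taken mod 9.
Cross-terms: 40.75, 17.5, 3, 4.5, 12, 6, 78, 18, 3.5  ⇒  Σ = 183.25
Area = |Σ|/2 = 91.625.

91.625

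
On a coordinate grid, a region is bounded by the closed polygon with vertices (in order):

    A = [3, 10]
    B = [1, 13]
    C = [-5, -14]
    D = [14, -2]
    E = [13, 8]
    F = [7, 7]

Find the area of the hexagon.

254

Apply the surveyor's formula: 2A = Σ (x_i·y_{i+1} − x_{i+1}·y_i), indices taken mod 6.
Σ = (29) + (51) + (206) + (138) + (35) + (49) = 508
Area = |Σ|/2 = 254.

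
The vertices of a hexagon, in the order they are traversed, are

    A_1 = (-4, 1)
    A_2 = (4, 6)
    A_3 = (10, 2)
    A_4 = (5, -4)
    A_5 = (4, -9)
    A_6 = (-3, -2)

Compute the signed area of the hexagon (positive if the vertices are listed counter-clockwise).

Σ = (-28) + (-52) + (-50) + (-29) + (-35) + (-11) = -205
Signed area = Σ/2 = -102.5 (negative ⇒ clockwise traversal).

-102.5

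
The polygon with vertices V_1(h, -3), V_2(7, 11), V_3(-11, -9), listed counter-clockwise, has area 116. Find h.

6

Write out the shoelace sum; only the two edges meeting at V_1 involve h:
2·Area = [((-11)·(-3) − h·(-9)) + (h·11 − 7·(-3))] + 58
       = 20·h + 112 = 232
⇒ h = 6.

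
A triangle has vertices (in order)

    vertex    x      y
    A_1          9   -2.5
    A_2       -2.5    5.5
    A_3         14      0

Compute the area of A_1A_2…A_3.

Apply the surveyor's formula: 2A = Σ (x_i·y_{i+1} − x_{i+1}·y_i), indices taken mod 3.
A_1→A_2: (9)(5.5) − (-2.5)(-2.5) = 43.25
A_2→A_3: (-2.5)(0) − (14)(5.5) = -77
A_3→A_1: (14)(-2.5) − (9)(0) = -35
Σ = -68.75
Area = |Σ|/2 = 34.375.

34.375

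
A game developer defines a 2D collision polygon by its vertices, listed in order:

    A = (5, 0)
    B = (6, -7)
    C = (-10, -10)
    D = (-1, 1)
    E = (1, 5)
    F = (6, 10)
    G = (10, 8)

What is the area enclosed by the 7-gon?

Apply the shoelace formula: 2A = Σ (x_i·y_{i+1} − x_{i+1}·y_i), indices taken mod 7.
Σ = (-35) + (-130) + (-20) + (-6) + (-20) + (-52) + (-40) = -303
Area = |Σ|/2 = 151.5.

151.5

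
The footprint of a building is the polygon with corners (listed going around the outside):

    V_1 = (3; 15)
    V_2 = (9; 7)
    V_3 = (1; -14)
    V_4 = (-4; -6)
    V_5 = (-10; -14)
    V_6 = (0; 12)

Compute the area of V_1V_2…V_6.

Apply the surveyor's formula: 2A = Σ (x_i·y_{i+1} − x_{i+1}·y_i), indices taken mod 6.
Σ = (-114) + (-133) + (-62) + (-4) + (-120) + (-36) = -469
Area = |Σ|/2 = 234.5.

234.5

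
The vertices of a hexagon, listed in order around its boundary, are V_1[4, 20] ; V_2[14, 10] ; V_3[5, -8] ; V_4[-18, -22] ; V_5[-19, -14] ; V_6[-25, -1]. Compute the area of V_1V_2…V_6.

Σ = (-240) + (-162) + (-254) + (-166) + (-331) + (-496) = -1649
Area = |Σ|/2 = 824.5.

824.5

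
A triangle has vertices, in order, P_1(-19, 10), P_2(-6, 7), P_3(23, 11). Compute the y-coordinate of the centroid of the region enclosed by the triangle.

28/3

Apply Gauss's area formula. First the cross-terms c_i = x_i·y_{i+1} − x_{i+1}·y_i:
  -73, -227, 439  ⇒  2A = 139, A = 69.5.
Then Σ (y_i + y_{i+1})·c_i = 3892, so ȳ = 3892 / (6·69.5) = 28/3.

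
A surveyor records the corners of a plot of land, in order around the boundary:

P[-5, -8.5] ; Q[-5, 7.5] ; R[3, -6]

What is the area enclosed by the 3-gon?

64

Cross-terms: -80, 7.5, -55.5  ⇒  Σ = -128
Area = |Σ|/2 = 64.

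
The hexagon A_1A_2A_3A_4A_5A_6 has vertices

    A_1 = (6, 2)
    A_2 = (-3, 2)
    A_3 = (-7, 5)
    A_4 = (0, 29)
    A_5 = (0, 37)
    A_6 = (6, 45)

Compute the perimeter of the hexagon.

|A_1A_2| = √((-9)² + (0)²) = √81 = 9
|A_2A_3| = √((-4)² + (3)²) = √25 = 5
|A_3A_4| = √((7)² + (24)²) = √625 = 25
|A_4A_5| = √((0)² + (8)²) = √64 = 8
|A_5A_6| = √((6)² + (8)²) = √100 = 10
|A_6A_1| = √((0)² + (-43)²) = √1849 = 43
Perimeter = 9 + 5 + 25 + 8 + 10 + 43 = 100.

100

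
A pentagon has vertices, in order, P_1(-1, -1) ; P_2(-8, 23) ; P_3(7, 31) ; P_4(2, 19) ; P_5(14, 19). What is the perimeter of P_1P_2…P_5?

92

|P_1P_2| = √((-7)² + (24)²) = √625 = 25
|P_2P_3| = √((15)² + (8)²) = √289 = 17
|P_3P_4| = √((-5)² + (-12)²) = √169 = 13
|P_4P_5| = √((12)² + (0)²) = √144 = 12
|P_5P_1| = √((-15)² + (-20)²) = √625 = 25
Perimeter = 25 + 17 + 13 + 12 + 25 = 92.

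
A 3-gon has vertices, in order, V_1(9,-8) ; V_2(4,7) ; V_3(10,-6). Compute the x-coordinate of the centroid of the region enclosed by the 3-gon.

Apply the shoelace (surveyor's) formula. First the cross-terms c_i = x_i·y_{i+1} − x_{i+1}·y_i:
  95, -94, -26  ⇒  2A = -25, A = -12.5.
Then Σ (x_i + x_{i+1})·c_i = -575, so x̄ = -575 / (6·(-12.5)) = 23/3.

23/3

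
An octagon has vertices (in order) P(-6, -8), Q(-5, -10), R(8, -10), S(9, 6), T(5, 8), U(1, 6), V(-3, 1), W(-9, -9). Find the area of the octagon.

212.5

Apply the shoelace (surveyor's) formula: 2A = Σ (x_i·y_{i+1} − x_{i+1}·y_i), indices taken mod 8.
Σ = (20) + (130) + (138) + (42) + (22) + (19) + (36) + (18) = 425
Area = |Σ|/2 = 212.5.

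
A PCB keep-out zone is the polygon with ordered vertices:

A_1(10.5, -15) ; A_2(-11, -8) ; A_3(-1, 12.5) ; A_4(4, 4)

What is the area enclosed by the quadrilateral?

275.25

Apply the shoelace (surveyor's) formula: 2A = Σ (x_i·y_{i+1} − x_{i+1}·y_i), indices taken mod 4.
Σ = (-249) + (-145.5) + (-54) + (-102) = -550.5
Area = |Σ|/2 = 275.25.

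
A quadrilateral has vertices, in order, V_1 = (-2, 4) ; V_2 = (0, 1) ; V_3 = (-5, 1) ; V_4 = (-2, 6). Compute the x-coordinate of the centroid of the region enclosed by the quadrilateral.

Apply Gauss's area formula. First the cross-terms c_i = x_i·y_{i+1} − x_{i+1}·y_i:
  -2, 5, -28, 4  ⇒  2A = -21, A = -10.5.
Then Σ (x_i + x_{i+1})·c_i = 159, so x̄ = 159 / (6·(-10.5)) = -53/21.

-53/21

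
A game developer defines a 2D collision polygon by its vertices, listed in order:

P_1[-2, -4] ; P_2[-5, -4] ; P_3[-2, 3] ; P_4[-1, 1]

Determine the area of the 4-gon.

Apply the surveyor's formula: 2A = Σ (x_i·y_{i+1} − x_{i+1}·y_i), indices taken mod 4.
Σ = (-12) + (-23) + (1) + (6) = -28
Area = |Σ|/2 = 14.

14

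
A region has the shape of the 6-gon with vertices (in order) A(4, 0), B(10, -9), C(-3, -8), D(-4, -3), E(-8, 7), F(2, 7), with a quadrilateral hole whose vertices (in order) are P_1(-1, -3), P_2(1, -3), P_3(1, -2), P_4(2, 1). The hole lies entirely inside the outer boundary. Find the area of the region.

Outer boundary:
Cross-terms: -36, -107, -23, -52, -70, -28  ⇒  Σ = -316
Area = |Σ|/2 = 158.
Hole:
Apply the surveyor's formula: 2A = Σ (x_i·y_{i+1} − x_{i+1}·y_i), indices taken mod 4.
Cross-terms: 6, 1, 5, -5  ⇒  Σ = 7
Area = |Σ|/2 = 3.5.
Net area = 158 − 3.5 = 154.5.

154.5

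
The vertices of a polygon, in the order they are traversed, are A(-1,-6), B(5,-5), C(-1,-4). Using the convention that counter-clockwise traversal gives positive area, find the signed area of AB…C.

Apply the shoelace (surveyor's) formula: 2A = Σ (x_i·y_{i+1} − x_{i+1}·y_i), indices taken mod 3.
Σ = (35) + (-25) + (2) = 12
Signed area = Σ/2 = 6 (positive ⇒ counter-clockwise traversal).

6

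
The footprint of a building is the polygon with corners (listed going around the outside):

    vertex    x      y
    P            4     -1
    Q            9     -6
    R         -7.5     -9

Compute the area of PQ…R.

Apply Gauss's area formula: 2A = Σ (x_i·y_{i+1} − x_{i+1}·y_i), indices taken mod 3.
Σ = (-15) + (-126) + (43.5) = -97.5
Area = |Σ|/2 = 48.75.

48.75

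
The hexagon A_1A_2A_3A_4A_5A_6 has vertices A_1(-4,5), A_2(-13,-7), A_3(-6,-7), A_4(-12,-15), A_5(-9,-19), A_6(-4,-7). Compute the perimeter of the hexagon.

|A_1A_2| = √((-9)² + (-12)²) = √225 = 15
|A_2A_3| = √((7)² + (0)²) = √49 = 7
|A_3A_4| = √((-6)² + (-8)²) = √100 = 10
|A_4A_5| = √((3)² + (-4)²) = √25 = 5
|A_5A_6| = √((5)² + (12)²) = √169 = 13
|A_6A_1| = √((0)² + (12)²) = √144 = 12
Perimeter = 15 + 7 + 10 + 5 + 13 + 12 = 62.

62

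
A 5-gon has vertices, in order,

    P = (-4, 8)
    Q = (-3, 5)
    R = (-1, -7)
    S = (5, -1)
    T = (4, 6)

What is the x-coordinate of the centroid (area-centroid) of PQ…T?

53/78

Apply the surveyor's formula. First the cross-terms c_i = x_i·y_{i+1} − x_{i+1}·y_i:
  4, 26, 36, 34, 56  ⇒  2A = 156, A = 78.
Then Σ (x_i + x_{i+1})·c_i = 318, so x̄ = 318 / (6·78) = 53/78.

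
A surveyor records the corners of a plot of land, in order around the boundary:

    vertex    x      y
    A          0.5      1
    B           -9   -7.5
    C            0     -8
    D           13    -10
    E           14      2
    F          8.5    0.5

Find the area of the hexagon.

172.75

Apply the shoelace (surveyor's) formula: 2A = Σ (x_i·y_{i+1} − x_{i+1}·y_i), indices taken mod 6.
A→B: (0.5)(-7.5) − (-9)(1) = 5.25
B→C: (-9)(-8) − (0)(-7.5) = 72
C→D: (0)(-10) − (13)(-8) = 104
D→E: (13)(2) − (14)(-10) = 166
E→F: (14)(0.5) − (8.5)(2) = -10
F→A: (8.5)(1) − (0.5)(0.5) = 8.25
Σ = 345.5
Area = |Σ|/2 = 172.75.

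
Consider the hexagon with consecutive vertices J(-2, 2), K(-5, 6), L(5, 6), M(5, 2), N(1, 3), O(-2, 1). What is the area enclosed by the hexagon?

Apply Gauss's area formula: 2A = Σ (x_i·y_{i+1} − x_{i+1}·y_i), indices taken mod 6.
Σ = (-2) + (-60) + (-20) + (13) + (7) + (-2) = -64
Area = |Σ|/2 = 32.

32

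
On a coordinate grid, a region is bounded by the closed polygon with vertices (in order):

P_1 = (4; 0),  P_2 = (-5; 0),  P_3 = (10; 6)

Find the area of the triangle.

27

P_1→P_2: (4)(0) − (-5)(0) = 0
P_2→P_3: (-5)(6) − (10)(0) = -30
P_3→P_1: (10)(0) − (4)(6) = -24
Σ = -54
Area = |Σ|/2 = 27.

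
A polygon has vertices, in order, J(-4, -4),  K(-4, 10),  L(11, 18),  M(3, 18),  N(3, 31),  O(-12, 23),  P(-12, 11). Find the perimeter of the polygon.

|JK| = √((0)² + (14)²) = √196 = 14
|KL| = √((15)² + (8)²) = √289 = 17
|LM| = √((-8)² + (0)²) = √64 = 8
|MN| = √((0)² + (13)²) = √169 = 13
|NO| = √((-15)² + (-8)²) = √289 = 17
|OP| = √((0)² + (-12)²) = √144 = 12
|PJ| = √((8)² + (-15)²) = √289 = 17
Perimeter = 14 + 17 + 8 + 13 + 17 + 12 + 17 = 98.

98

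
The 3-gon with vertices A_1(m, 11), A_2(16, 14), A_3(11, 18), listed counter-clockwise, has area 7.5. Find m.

16

The doubled signed area Σ (x_i y_{i+1} − x_{i+1} y_i) is linear in m.
With m=0 it equals 79; the coefficient of m is -4 (from the two edges through A_1).
So -4·m + 79 = 2·7.5 = 15 ⇒ m = 16.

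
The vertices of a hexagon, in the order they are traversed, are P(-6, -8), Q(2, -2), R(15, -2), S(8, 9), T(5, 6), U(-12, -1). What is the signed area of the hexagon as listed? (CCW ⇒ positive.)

Apply Gauss's area formula: 2A = Σ (x_i·y_{i+1} − x_{i+1}·y_i), indices taken mod 6.
Cross-terms: 28, 26, 151, 3, 67, 90  ⇒  Σ = 365
Signed area = Σ/2 = 182.5 (positive ⇒ counter-clockwise traversal).

182.5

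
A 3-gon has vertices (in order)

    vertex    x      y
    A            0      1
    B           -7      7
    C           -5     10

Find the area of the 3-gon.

16.5

Σ = (7) + (-35) + (-5) = -33
Area = |Σ|/2 = 16.5.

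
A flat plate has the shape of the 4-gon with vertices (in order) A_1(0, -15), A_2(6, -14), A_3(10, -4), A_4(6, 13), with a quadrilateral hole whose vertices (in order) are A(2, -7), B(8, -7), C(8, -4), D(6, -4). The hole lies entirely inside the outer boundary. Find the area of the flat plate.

123

Outer boundary:
Apply the shoelace (surveyor's) formula: 2A = Σ (x_i·y_{i+1} − x_{i+1}·y_i), indices taken mod 4.
Σ = (90) + (116) + (154) + (-90) = 270
Area = |Σ|/2 = 135.
Hole:
Apply the shoelace formula: 2A = Σ (x_i·y_{i+1} − x_{i+1}·y_i), indices taken mod 4.
Σ = (42) + (24) + (-8) + (-34) = 24
Area = |Σ|/2 = 12.
Net area = 135 − 12 = 123.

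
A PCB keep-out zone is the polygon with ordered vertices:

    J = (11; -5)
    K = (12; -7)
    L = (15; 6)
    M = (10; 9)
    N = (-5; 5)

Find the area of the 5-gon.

Apply the shoelace formula: 2A = Σ (x_i·y_{i+1} − x_{i+1}·y_i), indices taken mod 5.
J→K: (11)(-7) − (12)(-5) = -17
K→L: (12)(6) − (15)(-7) = 177
L→M: (15)(9) − (10)(6) = 75
M→N: (10)(5) − (-5)(9) = 95
N→J: (-5)(-5) − (11)(5) = -30
Σ = 300
Area = |Σ|/2 = 150.

150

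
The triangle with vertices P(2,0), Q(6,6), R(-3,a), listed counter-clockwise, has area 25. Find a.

The doubled signed area Σ (x_i y_{i+1} − x_{i+1} y_i) is linear in a.
With a=0 it equals 30; the coefficient of a is 4 (from the two edges through R).
So 4·a + 30 = 2·25 = 50 ⇒ a = 5.

5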